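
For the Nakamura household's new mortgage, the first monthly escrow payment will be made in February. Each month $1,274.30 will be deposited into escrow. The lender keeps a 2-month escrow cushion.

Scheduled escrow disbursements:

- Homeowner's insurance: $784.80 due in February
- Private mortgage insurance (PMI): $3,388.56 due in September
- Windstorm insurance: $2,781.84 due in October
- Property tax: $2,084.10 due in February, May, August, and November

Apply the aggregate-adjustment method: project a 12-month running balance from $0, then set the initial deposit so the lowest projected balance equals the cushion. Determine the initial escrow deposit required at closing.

Cushion = 2 × $1,274.30 = $2,548.60
Trial balance (start $0, +$1,274.30 each month, − disbursements):
  Feb: +$1,274.30 − $2,868.90 → -$1,594.60
  Mar: +$1,274.30 → -$320.30
  Apr: +$1,274.30 → $954.00
  May: +$1,274.30 − $2,084.10 → $144.20
  Jun: +$1,274.30 → $1,418.50
  Jul: +$1,274.30 → $2,692.80
  Aug: +$1,274.30 − $2,084.10 → $1,883.00
  Sep: +$1,274.30 − $3,388.56 → -$231.26
  Oct: +$1,274.30 − $2,781.84 → -$1,738.80
  Nov: +$1,274.30 − $2,084.10 → -$2,548.60
  Dec: +$1,274.30 → -$1,274.30
  Jan: +$1,274.30 → $0.00
Lowest trial balance = -$2,548.60 (Nov)
Initial deposit = cushion − low point = $2,548.60 − (-$2,548.60) = $5,097.20

$5,097.20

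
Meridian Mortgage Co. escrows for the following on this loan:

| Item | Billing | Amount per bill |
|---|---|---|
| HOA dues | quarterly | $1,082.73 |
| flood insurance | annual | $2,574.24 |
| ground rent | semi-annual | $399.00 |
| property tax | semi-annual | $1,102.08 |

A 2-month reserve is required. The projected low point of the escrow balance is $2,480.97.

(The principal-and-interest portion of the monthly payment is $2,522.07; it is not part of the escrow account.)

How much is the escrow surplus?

$829.75

HOA dues — $1,082.73 × 4 = $4,330.92 annually
Flood insurance — $2,574.24 annually
Ground rent — $399.00 × 2 = $798.00 annually
Property tax — $1,102.08 × 2 = $2,204.16 annually
Annual escrow total = $9,907.32
Monthly = $9,907.32 / 12 = $825.61
Required cushion = 2 × $825.61 = $1,651.22
Surplus = $2,480.97 − $1,651.22 = $829.75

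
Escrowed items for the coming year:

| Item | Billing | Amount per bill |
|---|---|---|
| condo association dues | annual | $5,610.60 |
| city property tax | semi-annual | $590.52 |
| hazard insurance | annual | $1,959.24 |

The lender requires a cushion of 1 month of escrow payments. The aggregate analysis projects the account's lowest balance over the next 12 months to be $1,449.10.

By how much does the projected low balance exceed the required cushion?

Condo association dues = $5,610.60 annually
City property tax = $590.52 × 2 = $1,181.04 annually
Hazard insurance = $1,959.24 annually
Annual escrow total = $5,610.60 + $1,181.04 + $1,959.24 = $8,750.88
Base monthly escrow = $8,750.88 ÷ 12 = $729.24
Required reserve = 1 × $729.24 = $729.24
Surplus = $1,449.10 − $729.24 = $719.86

$719.86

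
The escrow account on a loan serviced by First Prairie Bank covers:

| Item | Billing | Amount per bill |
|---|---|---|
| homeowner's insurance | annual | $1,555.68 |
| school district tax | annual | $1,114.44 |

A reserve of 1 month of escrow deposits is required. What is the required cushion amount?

$222.51

Homeowner's insurance — $1,555.68/yr
School district tax — $1,114.44/yr
Yearly total = $2,670.12
Monthly = $2,670.12 ÷ 12 = $222.51
Cushion = 1 × $222.51 = $222.51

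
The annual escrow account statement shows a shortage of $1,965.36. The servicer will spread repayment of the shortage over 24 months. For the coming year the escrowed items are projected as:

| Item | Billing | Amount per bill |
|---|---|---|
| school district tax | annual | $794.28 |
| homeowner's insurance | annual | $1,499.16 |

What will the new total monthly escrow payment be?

School district tax: $794.28 annually
Homeowner's insurance: $1,499.16 annually
Combined annual = $2,293.44
Per month = $2,293.44 ÷ 12 = $191.12
Shortage spread = $1,965.36 / 24 = $81.89/mo
New monthly escrow = $191.12 + $81.89 = $273.01

$273.01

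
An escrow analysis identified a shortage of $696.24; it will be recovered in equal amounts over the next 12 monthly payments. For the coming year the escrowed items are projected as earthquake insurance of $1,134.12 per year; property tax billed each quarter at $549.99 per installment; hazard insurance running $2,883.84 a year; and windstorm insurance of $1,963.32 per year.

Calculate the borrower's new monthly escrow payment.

Earthquake insurance: $1,134.12 per year
Property tax: $549.99 × 4 = $2,199.96 per year
Hazard insurance: $2,883.84 per year
Windstorm insurance: $1,963.32 per year
Total per year = $8,181.24
Per month = $8,181.24 / 12 = $681.77
Monthly shortage recovery: $696.24 ÷ 12 = $58.02
Adjusted monthly = $681.77 + $58.02 = $739.79

$739.79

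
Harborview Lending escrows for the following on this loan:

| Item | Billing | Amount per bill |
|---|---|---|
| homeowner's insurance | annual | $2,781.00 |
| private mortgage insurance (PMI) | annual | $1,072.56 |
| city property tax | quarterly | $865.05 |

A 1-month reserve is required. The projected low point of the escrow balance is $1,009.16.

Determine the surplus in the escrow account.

$399.68

Homeowner's insurance: $2,781.00 annually
Private mortgage insurance (PMI): $1,072.56 annually
City property tax: $865.05 × 4 = $3,460.20 annually
Annual escrow total = $7,313.76
Base monthly escrow = $7,313.76 / 12 = $609.48
Cushion = 1 × $609.48 = $609.48
Excess over cushion: $1,009.16 − $609.48 = $399.68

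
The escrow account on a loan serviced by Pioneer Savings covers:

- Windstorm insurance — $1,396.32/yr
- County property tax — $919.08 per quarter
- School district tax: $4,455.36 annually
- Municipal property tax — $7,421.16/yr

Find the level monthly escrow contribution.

Windstorm insurance — $1,396.32
County property tax — $919.08 × 4 = $3,676.32
School district tax — $4,455.36
Municipal property tax — $7,421.16
Yearly total = $1,396.32 + $3,676.32 + $4,455.36 + $7,421.16 = $16,949.16
Monthly escrow = $16,949.16 / 12 = $1,412.43

$1,412.43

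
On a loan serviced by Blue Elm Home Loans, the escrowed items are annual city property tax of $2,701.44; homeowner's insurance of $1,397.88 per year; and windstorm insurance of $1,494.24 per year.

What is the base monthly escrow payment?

City property tax: $2,701.44
Homeowner's insurance: $1,397.88
Windstorm insurance: $1,494.24
Yearly total = $2,701.44 + $1,397.88 + $1,494.24 = $5,593.56
Per month = $5,593.56 ÷ 12 = $466.13

$466.13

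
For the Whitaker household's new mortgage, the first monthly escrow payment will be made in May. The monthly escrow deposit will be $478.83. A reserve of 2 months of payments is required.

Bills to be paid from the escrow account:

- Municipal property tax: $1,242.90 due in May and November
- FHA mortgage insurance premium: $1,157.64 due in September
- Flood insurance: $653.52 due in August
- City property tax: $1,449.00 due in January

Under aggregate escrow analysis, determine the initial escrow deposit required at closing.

$2,394.15

Cushion = 2 × $478.83 = $957.66
Trial balance (start $0, +$478.83 each month, − disbursements):
  May: +$478.83 − $1,242.90 → -$764.07
  Jun: +$478.83 → -$285.24
  Jul: +$478.83 → $193.59
  Aug: +$478.83 − $653.52 → $18.90
  Sep: +$478.83 − $1,157.64 → -$659.91
  Oct: +$478.83 → -$181.08
  Nov: +$478.83 − $1,242.90 → -$945.15
  Dec: +$478.83 → -$466.32
  Jan: +$478.83 − $1,449.00 → -$1,436.49
  Feb: +$478.83 → -$957.66
  Mar: +$478.83 → -$478.83
  Apr: +$478.83 → $0.00
Lowest trial balance = -$1,436.49 (Jan)
Initial deposit = cushion − low point = $957.66 − (-$1,436.49) = $2,394.15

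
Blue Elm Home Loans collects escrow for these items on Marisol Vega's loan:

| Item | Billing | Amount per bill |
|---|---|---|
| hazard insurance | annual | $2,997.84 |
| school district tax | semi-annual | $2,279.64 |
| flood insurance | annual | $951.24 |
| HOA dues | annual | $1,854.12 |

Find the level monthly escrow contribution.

Hazard insurance — $2,997.84 per year
School district tax — $2,279.64 × 2 = $4,559.28 per year
Flood insurance — $951.24 per year
HOA dues — $1,854.12 per year
Annual escrow total = $2,997.84 + $4,559.28 + $951.24 + $1,854.12 = $10,362.48
Monthly escrow = $10,362.48 ÷ 12 = $863.54

$863.54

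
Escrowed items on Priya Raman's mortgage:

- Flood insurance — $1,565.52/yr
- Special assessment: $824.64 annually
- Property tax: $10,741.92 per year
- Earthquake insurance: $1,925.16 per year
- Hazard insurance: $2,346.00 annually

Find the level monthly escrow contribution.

$1,450.27

Flood insurance = $1,565.52 per year
Special assessment = $824.64 per year
Property tax = $10,741.92 per year
Earthquake insurance = $1,925.16 per year
Hazard insurance = $2,346.00 per year
Total per year = $1,565.52 + $824.64 + $10,741.92 + $1,925.16 + $2,346.00 = $17,403.24
Monthly = $17,403.24 ÷ 12 = $1,450.27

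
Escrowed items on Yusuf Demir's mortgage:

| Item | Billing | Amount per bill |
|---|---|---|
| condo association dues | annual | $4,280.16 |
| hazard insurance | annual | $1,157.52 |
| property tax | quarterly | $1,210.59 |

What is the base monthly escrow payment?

Condo association dues — $4,280.16 annually
Hazard insurance — $1,157.52 annually
Property tax — $1,210.59 × 4 = $4,842.36 annually
Total annual escrow = $4,280.16 + $1,157.52 + $4,842.36 = $10,280.04
Base monthly escrow = $10,280.04 ÷ 12 = $856.67

$856.67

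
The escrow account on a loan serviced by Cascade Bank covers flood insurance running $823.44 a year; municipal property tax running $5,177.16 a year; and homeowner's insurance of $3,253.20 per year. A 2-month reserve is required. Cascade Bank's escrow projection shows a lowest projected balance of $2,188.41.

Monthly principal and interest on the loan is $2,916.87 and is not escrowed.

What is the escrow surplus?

Flood insurance — $823.44
Municipal property tax — $5,177.16
Homeowner's insurance — $3,253.20
Total per year = $823.44 + $5,177.16 + $3,253.20 = $9,253.80
Base monthly escrow = $9,253.80 ÷ 12 = $771.15
Cushion = 2 × $771.15 = $1,542.30
Surplus = $2,188.41 − $1,542.30 = $646.11

$646.11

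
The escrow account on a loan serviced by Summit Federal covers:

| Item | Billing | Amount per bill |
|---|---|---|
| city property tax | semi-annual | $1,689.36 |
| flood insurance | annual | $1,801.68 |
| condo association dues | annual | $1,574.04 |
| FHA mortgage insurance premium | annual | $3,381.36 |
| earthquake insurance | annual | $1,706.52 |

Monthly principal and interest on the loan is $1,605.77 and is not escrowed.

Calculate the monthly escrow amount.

City property tax: $1,689.36 × 2 = $3,378.72/yr
Flood insurance: $1,801.68/yr
Condo association dues: $1,574.04/yr
FHA mortgage insurance premium: $3,381.36/yr
Earthquake insurance: $1,706.52/yr
Annual escrow total = $3,378.72 + $1,801.68 + $1,574.04 + $3,381.36 + $1,706.52 = $11,842.32
Monthly escrow = $11,842.32 / 12 = $986.86

$986.86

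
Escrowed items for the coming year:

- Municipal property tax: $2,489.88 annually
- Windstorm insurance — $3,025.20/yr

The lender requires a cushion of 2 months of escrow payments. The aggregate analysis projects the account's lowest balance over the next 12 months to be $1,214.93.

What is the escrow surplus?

$295.75

Municipal property tax: $2,489.88
Windstorm insurance: $3,025.20
Total annual escrow = $5,515.08
Per month = $5,515.08 ÷ 12 = $459.59
Required cushion = 2 × $459.59 = $919.18
Excess over cushion: $1,214.93 − $919.18 = $295.75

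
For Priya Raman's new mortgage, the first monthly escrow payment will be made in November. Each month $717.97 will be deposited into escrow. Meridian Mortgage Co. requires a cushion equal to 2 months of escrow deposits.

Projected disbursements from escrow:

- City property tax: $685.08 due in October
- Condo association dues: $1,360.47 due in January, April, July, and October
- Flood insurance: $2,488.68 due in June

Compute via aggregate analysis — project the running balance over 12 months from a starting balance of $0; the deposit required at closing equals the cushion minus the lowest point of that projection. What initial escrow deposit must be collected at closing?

Cushion = 2 × $717.97 = $1,435.94
Trial balance (start $0, +$717.97 each month, − disbursements):
  Nov: +$717.97 → $717.97
  Dec: +$717.97 → $1,435.94
  Jan: +$717.97 − $1,360.47 → $793.44
  Feb: +$717.97 → $1,511.41
  Mar: +$717.97 → $2,229.38
  Apr: +$717.97 − $1,360.47 → $1,586.88
  May: +$717.97 → $2,304.85
  Jun: +$717.97 − $2,488.68 → $534.14
  Jul: +$717.97 − $1,360.47 → -$108.36
  Aug: +$717.97 → $609.61
  Sep: +$717.97 → $1,327.58
  Oct: +$717.97 − $2,045.55 → $0.00
Lowest trial balance = -$108.36 (Jul)
Initial deposit = cushion − low point = $1,435.94 − (-$108.36) = $1,544.30

$1,544.30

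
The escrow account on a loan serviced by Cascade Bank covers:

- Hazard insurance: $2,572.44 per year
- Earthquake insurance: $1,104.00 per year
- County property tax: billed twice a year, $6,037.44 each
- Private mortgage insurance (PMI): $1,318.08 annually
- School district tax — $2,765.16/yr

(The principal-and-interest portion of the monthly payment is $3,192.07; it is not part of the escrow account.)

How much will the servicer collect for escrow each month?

$1,652.88

Hazard insurance — $2,572.44 annually
Earthquake insurance — $1,104.00 annually
County property tax — $6,037.44 × 2 = $12,074.88 annually
Private mortgage insurance (PMI) — $1,318.08 annually
School district tax — $2,765.16 annually
Combined annual = $19,834.56
Per month = $19,834.56 ÷ 12 = $1,652.88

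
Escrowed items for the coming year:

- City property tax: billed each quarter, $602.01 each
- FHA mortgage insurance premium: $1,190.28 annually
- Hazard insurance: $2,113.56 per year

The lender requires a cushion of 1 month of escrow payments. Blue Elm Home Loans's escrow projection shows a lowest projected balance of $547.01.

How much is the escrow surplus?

City property tax: $602.01 × 4 = $2,408.04/yr
FHA mortgage insurance premium: $1,190.28/yr
Hazard insurance: $2,113.56/yr
Total per year = $5,711.88
Base monthly escrow = $5,711.88 ÷ 12 = $475.99
Required reserve = 1 × $475.99 = $475.99
Surplus = $547.01 − $475.99 = $71.02

$71.02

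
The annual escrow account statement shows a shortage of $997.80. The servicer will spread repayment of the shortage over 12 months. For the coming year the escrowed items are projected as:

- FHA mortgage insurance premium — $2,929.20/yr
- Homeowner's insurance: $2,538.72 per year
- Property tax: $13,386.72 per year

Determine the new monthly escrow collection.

FHA mortgage insurance premium: $2,929.20
Homeowner's insurance: $2,538.72
Property tax: $13,386.72
Annual escrow total = $2,929.20 + $2,538.72 + $13,386.72 = $18,854.64
Per month = $18,854.64 / 12 = $1,571.22
Monthly shortage recovery: $997.80 ÷ 12 = $83.15
New monthly escrow = $1,571.22 + $83.15 = $1,654.37

$1,654.37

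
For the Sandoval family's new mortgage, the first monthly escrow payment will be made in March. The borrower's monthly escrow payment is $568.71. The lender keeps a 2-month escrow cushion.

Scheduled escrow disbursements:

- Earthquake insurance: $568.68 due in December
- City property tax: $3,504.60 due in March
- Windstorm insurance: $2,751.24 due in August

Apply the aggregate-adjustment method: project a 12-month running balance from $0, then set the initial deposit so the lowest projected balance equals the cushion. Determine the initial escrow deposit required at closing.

Cushion = 2 × $568.71 = $1,137.42
Trial balance (start $0, +$568.71 each month, − disbursements):
  Mar: +$568.71 − $3,504.60 → -$2,935.89
  Apr: +$568.71 → -$2,367.18
  May: +$568.71 → -$1,798.47
  Jun: +$568.71 → -$1,229.76
  Jul: +$568.71 → -$661.05
  Aug: +$568.71 − $2,751.24 → -$2,843.58
  Sep: +$568.71 → -$2,274.87
  Oct: +$568.71 → -$1,706.16
  Nov: +$568.71 → -$1,137.45
  Dec: +$568.71 − $568.68 → -$1,137.42
  Jan: +$568.71 → -$568.71
  Feb: +$568.71 → $0.00
Lowest trial balance = -$2,935.89 (Mar)
Initial deposit = cushion − low point = $1,137.42 − (-$2,935.89) = $4,073.31

$4,073.31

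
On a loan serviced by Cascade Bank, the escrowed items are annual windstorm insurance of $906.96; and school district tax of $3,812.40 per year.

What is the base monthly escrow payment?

Windstorm insurance — $906.96/yr
School district tax — $3,812.40/yr
Annual escrow total = $906.96 + $3,812.40 = $4,719.36
Base monthly escrow = $4,719.36 ÷ 12 = $393.28

$393.28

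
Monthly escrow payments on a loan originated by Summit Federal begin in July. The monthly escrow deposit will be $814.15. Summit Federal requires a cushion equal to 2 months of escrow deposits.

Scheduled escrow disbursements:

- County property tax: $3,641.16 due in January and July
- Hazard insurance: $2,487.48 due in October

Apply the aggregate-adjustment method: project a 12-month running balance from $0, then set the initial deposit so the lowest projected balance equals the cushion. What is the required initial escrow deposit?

Cushion = 2 × $814.15 = $1,628.30
Trial balance (start $0, +$814.15 each month, − disbursements):
  Jul: +$814.15 − $3,641.16 → -$2,827.01
  Aug: +$814.15 → -$2,012.86
  Sep: +$814.15 → -$1,198.71
  Oct: +$814.15 − $2,487.48 → -$2,872.04
  Nov: +$814.15 → -$2,057.89
  Dec: +$814.15 → -$1,243.74
  Jan: +$814.15 − $3,641.16 → -$4,070.75
  Feb: +$814.15 → -$3,256.60
  Mar: +$814.15 → -$2,442.45
  Apr: +$814.15 → -$1,628.30
  May: +$814.15 → -$814.15
  Jun: +$814.15 → $0.00
Lowest trial balance = -$4,070.75 (Jan)
Initial deposit = cushion − low point = $1,628.30 − (-$4,070.75) = $5,699.05

$5,699.05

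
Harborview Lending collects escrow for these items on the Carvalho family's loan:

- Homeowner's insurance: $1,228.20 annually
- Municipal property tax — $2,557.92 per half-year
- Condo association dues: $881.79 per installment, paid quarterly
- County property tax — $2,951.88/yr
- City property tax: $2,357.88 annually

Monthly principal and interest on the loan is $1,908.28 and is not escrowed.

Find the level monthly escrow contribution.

Homeowner's insurance = $1,228.20
Municipal property tax = $2,557.92 × 2 = $5,115.84
Condo association dues = $881.79 × 4 = $3,527.16
County property tax = $2,951.88
City property tax = $2,357.88
Combined annual = $15,180.96
Monthly escrow = $15,180.96 ÷ 12 = $1,265.08

$1,265.08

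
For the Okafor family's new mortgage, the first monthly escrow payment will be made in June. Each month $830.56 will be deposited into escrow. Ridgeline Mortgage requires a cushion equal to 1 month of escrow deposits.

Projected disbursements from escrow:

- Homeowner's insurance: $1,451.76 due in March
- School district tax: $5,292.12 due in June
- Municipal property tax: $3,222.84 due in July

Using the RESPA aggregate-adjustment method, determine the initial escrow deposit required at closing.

$7,684.40

Cushion = 1 × $830.56 = $830.56
Trial balance (start $0, +$830.56 each month, − disbursements):
  Jun: +$830.56 − $5,292.12 → -$4,461.56
  Jul: +$830.56 − $3,222.84 → -$6,853.84
  Aug: +$830.56 → -$6,023.28
  Sep: +$830.56 → -$5,192.72
  Oct: +$830.56 → -$4,362.16
  Nov: +$830.56 → -$3,531.60
  Dec: +$830.56 → -$2,701.04
  Jan: +$830.56 → -$1,870.48
  Feb: +$830.56 → -$1,039.92
  Mar: +$830.56 − $1,451.76 → -$1,661.12
  Apr: +$830.56 → -$830.56
  May: +$830.56 → $0.00
Lowest trial balance = -$6,853.84 (Jul)
Initial deposit = cushion − low point = $830.56 − (-$6,853.84) = $7,684.40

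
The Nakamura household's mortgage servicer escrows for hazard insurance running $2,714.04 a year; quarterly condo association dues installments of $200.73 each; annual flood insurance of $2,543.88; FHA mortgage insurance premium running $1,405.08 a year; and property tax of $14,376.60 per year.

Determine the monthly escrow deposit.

Hazard insurance: $2,714.04 annually
Condo association dues: $200.73 × 4 = $802.92 annually
Flood insurance: $2,543.88 annually
FHA mortgage insurance premium: $1,405.08 annually
Property tax: $14,376.60 annually
Total annual escrow = $21,842.52
Monthly = $21,842.52 / 12 = $1,820.21

$1,820.21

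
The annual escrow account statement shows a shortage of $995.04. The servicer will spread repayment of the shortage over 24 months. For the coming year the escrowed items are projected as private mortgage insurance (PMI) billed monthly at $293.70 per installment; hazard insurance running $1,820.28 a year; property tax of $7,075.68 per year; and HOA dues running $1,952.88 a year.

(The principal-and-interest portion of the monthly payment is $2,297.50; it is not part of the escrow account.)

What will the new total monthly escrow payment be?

Private mortgage insurance (PMI): $293.70 × 12 = $3,524.40 annually
Hazard insurance: $1,820.28 annually
Property tax: $7,075.68 annually
HOA dues: $1,952.88 annually
Total per year = $3,524.40 + $1,820.28 + $7,075.68 + $1,952.88 = $14,373.24
Per month = $14,373.24 ÷ 12 = $1,197.77
Shortage spread = $995.04 ÷ 24 = $41.46/mo
Adjusted monthly = $1,197.77 + $41.46 = $1,239.23

$1,239.23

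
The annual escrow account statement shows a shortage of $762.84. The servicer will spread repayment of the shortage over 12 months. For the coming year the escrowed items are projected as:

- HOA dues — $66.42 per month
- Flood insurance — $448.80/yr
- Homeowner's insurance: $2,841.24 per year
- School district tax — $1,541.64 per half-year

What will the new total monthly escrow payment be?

HOA dues = $66.42 × 12 = $797.04/yr
Flood insurance = $448.80/yr
Homeowner's insurance = $2,841.24/yr
School district tax = $1,541.64 × 2 = $3,083.28/yr
Annual escrow total = $797.04 + $448.80 + $2,841.24 + $3,083.28 = $7,170.36
Monthly escrow = $7,170.36 / 12 = $597.53
Shortage spread = $762.84 ÷ 12 = $63.57/mo
Adjusted monthly = $597.53 + $63.57 = $661.10

$661.10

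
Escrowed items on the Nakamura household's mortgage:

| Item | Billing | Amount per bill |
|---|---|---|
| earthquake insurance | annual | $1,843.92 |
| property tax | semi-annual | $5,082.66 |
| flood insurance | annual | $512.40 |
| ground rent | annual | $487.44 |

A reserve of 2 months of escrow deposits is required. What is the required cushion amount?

Earthquake insurance: $1,843.92/yr
Property tax: $5,082.66 × 2 = $10,165.32/yr
Flood insurance: $512.40/yr
Ground rent: $487.44/yr
Total annual escrow = $1,843.92 + $10,165.32 + $512.40 + $487.44 = $13,009.08
Monthly = $13,009.08 ÷ 12 = $1,084.09
Reserve = 2 × $1,084.09 = $2,168.18

$2,168.18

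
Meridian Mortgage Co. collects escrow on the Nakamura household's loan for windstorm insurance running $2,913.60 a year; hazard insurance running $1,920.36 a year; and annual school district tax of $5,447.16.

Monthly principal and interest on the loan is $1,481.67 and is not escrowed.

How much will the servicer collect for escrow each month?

Windstorm insurance — $2,913.60 annually
Hazard insurance — $1,920.36 annually
School district tax — $5,447.16 annually
Yearly total = $10,281.12
Monthly = $10,281.12 / 12 = $856.76

$856.76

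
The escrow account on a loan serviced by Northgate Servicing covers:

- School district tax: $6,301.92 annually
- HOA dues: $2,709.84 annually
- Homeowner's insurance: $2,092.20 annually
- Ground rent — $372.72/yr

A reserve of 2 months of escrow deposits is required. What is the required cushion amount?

School district tax = $6,301.92 per year
HOA dues = $2,709.84 per year
Homeowner's insurance = $2,092.20 per year
Ground rent = $372.72 per year
Annual escrow total = $11,476.68
Base monthly escrow = $11,476.68 / 12 = $956.39
Cushion = 2 × $956.39 = $1,912.78

$1,912.78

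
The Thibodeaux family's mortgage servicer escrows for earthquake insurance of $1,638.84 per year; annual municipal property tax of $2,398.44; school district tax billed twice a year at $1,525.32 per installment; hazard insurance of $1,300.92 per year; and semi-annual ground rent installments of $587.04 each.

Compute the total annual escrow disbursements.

Earthquake insurance = $1,638.84/yr
Municipal property tax = $2,398.44/yr
School district tax = $1,525.32 × 2 = $3,050.64/yr
Hazard insurance = $1,300.92/yr
Ground rent = $587.04 × 2 = $1,174.08/yr
Annual escrow total = $1,638.84 + $2,398.44 + $3,050.64 + $1,300.92 + $1,174.08 = $9,562.92

$9,562.92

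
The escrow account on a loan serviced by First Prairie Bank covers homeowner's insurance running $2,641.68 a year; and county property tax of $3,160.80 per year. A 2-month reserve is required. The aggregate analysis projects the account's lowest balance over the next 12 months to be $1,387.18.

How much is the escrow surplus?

Homeowner's insurance — $2,641.68
County property tax — $3,160.80
Total per year = $2,641.68 + $3,160.80 = $5,802.48
Base monthly escrow = $5,802.48 ÷ 12 = $483.54
Cushion = 2 × $483.54 = $967.08
Excess over cushion: $1,387.18 − $967.08 = $420.10

$420.10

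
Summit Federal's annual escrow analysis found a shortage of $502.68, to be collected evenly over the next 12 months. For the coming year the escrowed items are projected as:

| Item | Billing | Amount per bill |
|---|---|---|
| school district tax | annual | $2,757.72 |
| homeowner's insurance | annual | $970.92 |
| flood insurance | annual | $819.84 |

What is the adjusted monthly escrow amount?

$420.93

School district tax: $2,757.72/yr
Homeowner's insurance: $970.92/yr
Flood insurance: $819.84/yr
Yearly total = $2,757.72 + $970.92 + $819.84 = $4,548.48
Base monthly escrow = $4,548.48 ÷ 12 = $379.04
Shortage per month = $502.68 / 12 = $41.89
New monthly escrow = $379.04 + $41.89 = $420.93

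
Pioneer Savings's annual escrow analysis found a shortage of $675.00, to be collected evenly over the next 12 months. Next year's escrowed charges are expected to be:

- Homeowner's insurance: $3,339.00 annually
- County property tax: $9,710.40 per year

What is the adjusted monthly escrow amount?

Homeowner's insurance = $3,339.00
County property tax = $9,710.40
Total per year = $3,339.00 + $9,710.40 = $13,049.40
Base monthly escrow = $13,049.40 ÷ 12 = $1,087.45
Shortage spread = $675.00 ÷ 12 = $56.25/mo
Adjusted monthly = $1,087.45 + $56.25 = $1,143.70

$1,143.70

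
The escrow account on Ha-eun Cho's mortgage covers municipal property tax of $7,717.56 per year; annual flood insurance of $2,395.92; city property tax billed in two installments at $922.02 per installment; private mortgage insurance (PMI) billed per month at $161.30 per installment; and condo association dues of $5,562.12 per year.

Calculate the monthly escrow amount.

$1,621.27

Municipal property tax = $7,717.56/yr
Flood insurance = $2,395.92/yr
City property tax = $922.02 × 2 = $1,844.04/yr
Private mortgage insurance (PMI) = $161.30 × 12 = $1,935.60/yr
Condo association dues = $5,562.12/yr
Combined annual = $7,717.56 + $2,395.92 + $1,844.04 + $1,935.60 + $5,562.12 = $19,455.24
Per month = $19,455.24 / 12 = $1,621.27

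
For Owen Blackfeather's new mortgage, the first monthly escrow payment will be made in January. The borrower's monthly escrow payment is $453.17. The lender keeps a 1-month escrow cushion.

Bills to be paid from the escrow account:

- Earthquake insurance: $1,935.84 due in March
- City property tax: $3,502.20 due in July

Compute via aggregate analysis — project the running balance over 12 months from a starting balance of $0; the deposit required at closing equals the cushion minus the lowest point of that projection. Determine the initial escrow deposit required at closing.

$2,719.02

Cushion = 1 × $453.17 = $453.17
Trial balance (start $0, +$453.17 each month, − disbursements):
  Jan: +$453.17 → $453.17
  Feb: +$453.17 → $906.34
  Mar: +$453.17 − $1,935.84 → -$576.33
  Apr: +$453.17 → -$123.16
  May: +$453.17 → $330.01
  Jun: +$453.17 → $783.18
  Jul: +$453.17 − $3,502.20 → -$2,265.85
  Aug: +$453.17 → -$1,812.68
  Sep: +$453.17 → -$1,359.51
  Oct: +$453.17 → -$906.34
  Nov: +$453.17 → -$453.17
  Dec: +$453.17 → $0.00
Lowest trial balance = -$2,265.85 (Jul)
Initial deposit = cushion − low point = $453.17 − (-$2,265.85) = $2,719.02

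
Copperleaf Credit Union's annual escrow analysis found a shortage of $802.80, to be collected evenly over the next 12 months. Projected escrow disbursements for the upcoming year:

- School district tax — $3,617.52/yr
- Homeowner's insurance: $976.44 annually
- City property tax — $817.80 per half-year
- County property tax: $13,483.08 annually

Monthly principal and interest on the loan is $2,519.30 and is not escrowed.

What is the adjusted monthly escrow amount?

School district tax — $3,617.52/yr
Homeowner's insurance — $976.44/yr
City property tax — $817.80 × 2 = $1,635.60/yr
County property tax — $13,483.08/yr
Annual escrow total = $19,712.64
Monthly = $19,712.64 / 12 = $1,642.72
Shortage per month = $802.80 ÷ 12 = $66.90
New monthly escrow = $1,642.72 + $66.90 = $1,709.62

$1,709.62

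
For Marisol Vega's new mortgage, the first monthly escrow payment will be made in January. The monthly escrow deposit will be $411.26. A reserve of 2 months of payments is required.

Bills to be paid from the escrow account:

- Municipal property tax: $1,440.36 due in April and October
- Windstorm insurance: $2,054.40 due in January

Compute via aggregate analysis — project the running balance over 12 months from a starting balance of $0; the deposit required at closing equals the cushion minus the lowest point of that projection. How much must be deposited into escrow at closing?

Cushion = 2 × $411.26 = $822.52
Trial balance (start $0, +$411.26 each month, − disbursements):
  Jan: +$411.26 − $2,054.40 → -$1,643.14
  Feb: +$411.26 → -$1,231.88
  Mar: +$411.26 → -$820.62
  Apr: +$411.26 − $1,440.36 → -$1,849.72
  May: +$411.26 → -$1,438.46
  Jun: +$411.26 → -$1,027.20
  Jul: +$411.26 → -$615.94
  Aug: +$411.26 → -$204.68
  Sep: +$411.26 → $206.58
  Oct: +$411.26 − $1,440.36 → -$822.52
  Nov: +$411.26 → -$411.26
  Dec: +$411.26 → $0.00
Lowest trial balance = -$1,849.72 (Apr)
Initial deposit = cushion − low point = $822.52 − (-$1,849.72) = $2,672.24

$2,672.24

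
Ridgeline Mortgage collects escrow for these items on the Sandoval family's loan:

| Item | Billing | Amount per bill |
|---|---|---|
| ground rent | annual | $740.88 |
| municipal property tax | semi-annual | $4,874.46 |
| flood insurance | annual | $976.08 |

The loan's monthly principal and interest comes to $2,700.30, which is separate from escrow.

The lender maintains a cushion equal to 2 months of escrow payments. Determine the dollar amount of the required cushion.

Ground rent = $740.88/yr
Municipal property tax = $4,874.46 × 2 = $9,748.92/yr
Flood insurance = $976.08/yr
Yearly total = $740.88 + $9,748.92 + $976.08 = $11,465.88
Monthly escrow = $11,465.88 / 12 = $955.49
Cushion = 2 × $955.49 = $1,910.98

$1,910.98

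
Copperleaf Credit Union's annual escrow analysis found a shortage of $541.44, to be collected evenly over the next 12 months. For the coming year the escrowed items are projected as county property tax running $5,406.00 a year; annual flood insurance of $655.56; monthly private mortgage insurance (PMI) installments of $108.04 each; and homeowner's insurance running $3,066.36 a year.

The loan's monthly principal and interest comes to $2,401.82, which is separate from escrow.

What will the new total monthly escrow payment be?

County property tax = $5,406.00
Flood insurance = $655.56
Private mortgage insurance (PMI) = $108.04 × 12 = $1,296.48
Homeowner's insurance = $3,066.36
Total annual escrow = $5,406.00 + $655.56 + $1,296.48 + $3,066.36 = $10,424.40
Per month = $10,424.40 / 12 = $868.70
Shortage spread = $541.44 / 12 = $45.12/mo
Adjusted monthly = $868.70 + $45.12 = $913.82

$913.82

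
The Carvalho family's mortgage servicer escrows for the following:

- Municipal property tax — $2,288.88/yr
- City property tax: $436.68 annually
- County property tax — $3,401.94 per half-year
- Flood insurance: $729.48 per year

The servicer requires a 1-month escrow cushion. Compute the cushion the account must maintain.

$854.91

Municipal property tax — $2,288.88/yr
City property tax — $436.68/yr
County property tax — $3,401.94 × 2 = $6,803.88/yr
Flood insurance — $729.48/yr
Combined annual = $2,288.88 + $436.68 + $6,803.88 + $729.48 = $10,258.92
Monthly = $10,258.92 ÷ 12 = $854.91
Cushion = 1 × $854.91 = $854.91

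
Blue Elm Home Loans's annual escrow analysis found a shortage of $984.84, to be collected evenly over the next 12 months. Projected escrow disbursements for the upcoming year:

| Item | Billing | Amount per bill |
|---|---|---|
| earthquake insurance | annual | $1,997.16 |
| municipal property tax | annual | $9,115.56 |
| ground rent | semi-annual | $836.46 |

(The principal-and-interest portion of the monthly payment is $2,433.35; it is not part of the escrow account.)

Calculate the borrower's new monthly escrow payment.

Earthquake insurance = $1,997.16
Municipal property tax = $9,115.56
Ground rent = $836.46 × 2 = $1,672.92
Total annual escrow = $1,997.16 + $9,115.56 + $1,672.92 = $12,785.64
Base monthly escrow = $12,785.64 / 12 = $1,065.47
Shortage spread = $984.84 ÷ 12 = $82.07/mo
Adjusted monthly = $1,065.47 + $82.07 = $1,147.54

$1,147.54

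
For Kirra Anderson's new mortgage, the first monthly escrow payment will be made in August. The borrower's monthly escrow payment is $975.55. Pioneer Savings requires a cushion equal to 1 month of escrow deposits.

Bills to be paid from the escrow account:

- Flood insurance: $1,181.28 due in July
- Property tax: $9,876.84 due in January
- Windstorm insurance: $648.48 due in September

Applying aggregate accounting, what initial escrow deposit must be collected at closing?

$5,647.57

Cushion = 1 × $975.55 = $975.55
Trial balance (start $0, +$975.55 each month, − disbursements):
  Aug: +$975.55 → $975.55
  Sep: +$975.55 − $648.48 → $1,302.62
  Oct: +$975.55 → $2,278.17
  Nov: +$975.55 → $3,253.72
  Dec: +$975.55 → $4,229.27
  Jan: +$975.55 − $9,876.84 → -$4,672.02
  Feb: +$975.55 → -$3,696.47
  Mar: +$975.55 → -$2,720.92
  Apr: +$975.55 → -$1,745.37
  May: +$975.55 → -$769.82
  Jun: +$975.55 → $205.73
  Jul: +$975.55 − $1,181.28 → $0.00
Lowest trial balance = -$4,672.02 (Jan)
Initial deposit = cushion − low point = $975.55 − (-$4,672.02) = $5,647.57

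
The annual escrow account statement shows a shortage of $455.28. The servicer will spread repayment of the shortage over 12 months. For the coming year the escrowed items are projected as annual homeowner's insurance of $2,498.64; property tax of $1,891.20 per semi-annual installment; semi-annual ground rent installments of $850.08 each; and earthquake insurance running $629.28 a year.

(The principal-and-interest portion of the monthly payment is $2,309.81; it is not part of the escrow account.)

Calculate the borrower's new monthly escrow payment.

Homeowner's insurance = $2,498.64 annually
Property tax = $1,891.20 × 2 = $3,782.40 annually
Ground rent = $850.08 × 2 = $1,700.16 annually
Earthquake insurance = $629.28 annually
Total annual escrow = $2,498.64 + $3,782.40 + $1,700.16 + $629.28 = $8,610.48
Monthly = $8,610.48 / 12 = $717.54
Monthly shortage recovery: $455.28 ÷ 12 = $37.94
Adjusted monthly = $717.54 + $37.94 = $755.48

$755.48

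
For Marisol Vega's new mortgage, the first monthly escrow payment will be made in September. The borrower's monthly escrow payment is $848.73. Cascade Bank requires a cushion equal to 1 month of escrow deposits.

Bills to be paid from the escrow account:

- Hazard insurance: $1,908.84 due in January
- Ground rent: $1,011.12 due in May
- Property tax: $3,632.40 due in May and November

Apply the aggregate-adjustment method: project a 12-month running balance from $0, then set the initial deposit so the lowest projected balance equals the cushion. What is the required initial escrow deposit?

Cushion = 1 × $848.73 = $848.73
Trial balance (start $0, +$848.73 each month, − disbursements):
  Sep: +$848.73 → $848.73
  Oct: +$848.73 → $1,697.46
  Nov: +$848.73 − $3,632.40 → -$1,086.21
  Dec: +$848.73 → -$237.48
  Jan: +$848.73 − $1,908.84 → -$1,297.59
  Feb: +$848.73 → -$448.86
  Mar: +$848.73 → $399.87
  Apr: +$848.73 → $1,248.60
  May: +$848.73 − $4,643.52 → -$2,546.19
  Jun: +$848.73 → -$1,697.46
  Jul: +$848.73 → -$848.73
  Aug: +$848.73 → $0.00
Lowest trial balance = -$2,546.19 (May)
Initial deposit = cushion − low point = $848.73 − (-$2,546.19) = $3,394.92

$3,394.92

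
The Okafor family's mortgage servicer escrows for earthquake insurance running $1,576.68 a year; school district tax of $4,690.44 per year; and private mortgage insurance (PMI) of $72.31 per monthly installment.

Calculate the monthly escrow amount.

$594.57

Earthquake insurance — $1,576.68/yr
School district tax — $4,690.44/yr
Private mortgage insurance (PMI) — $72.31 × 12 = $867.72/yr
Annual escrow total = $7,134.84
Per month = $7,134.84 / 12 = $594.57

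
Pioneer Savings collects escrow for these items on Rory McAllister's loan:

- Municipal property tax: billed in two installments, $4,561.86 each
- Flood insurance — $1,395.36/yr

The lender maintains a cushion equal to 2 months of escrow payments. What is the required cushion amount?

Municipal property tax: $4,561.86 × 2 = $9,123.72/yr
Flood insurance: $1,395.36/yr
Annual escrow total = $10,519.08
Monthly = $10,519.08 ÷ 12 = $876.59
Reserve = 2 × $876.59 = $1,753.18

$1,753.18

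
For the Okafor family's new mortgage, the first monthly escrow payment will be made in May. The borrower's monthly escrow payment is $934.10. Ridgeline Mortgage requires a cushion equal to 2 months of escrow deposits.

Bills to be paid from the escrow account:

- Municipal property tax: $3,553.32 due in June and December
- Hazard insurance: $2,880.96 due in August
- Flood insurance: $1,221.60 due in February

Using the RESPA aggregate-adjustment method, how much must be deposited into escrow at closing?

$4,566.08

Cushion = 2 × $934.10 = $1,868.20
Trial balance (start $0, +$934.10 each month, − disbursements):
  May: +$934.10 → $934.10
  Jun: +$934.10 − $3,553.32 → -$1,685.12
  Jul: +$934.10 → -$751.02
  Aug: +$934.10 − $2,880.96 → -$2,697.88
  Sep: +$934.10 → -$1,763.78
  Oct: +$934.10 → -$829.68
  Nov: +$934.10 → $104.42
  Dec: +$934.10 − $3,553.32 → -$2,514.80
  Jan: +$934.10 → -$1,580.70
  Feb: +$934.10 − $1,221.60 → -$1,868.20
  Mar: +$934.10 → -$934.10
  Apr: +$934.10 → $0.00
Lowest trial balance = -$2,697.88 (Aug)
Initial deposit = cushion − low point = $1,868.20 − (-$2,697.88) = $4,566.08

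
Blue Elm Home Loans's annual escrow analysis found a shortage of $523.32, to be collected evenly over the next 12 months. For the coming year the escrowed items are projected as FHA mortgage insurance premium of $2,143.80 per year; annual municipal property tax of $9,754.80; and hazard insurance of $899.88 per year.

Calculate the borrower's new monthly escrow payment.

$1,110.15

FHA mortgage insurance premium: $2,143.80/yr
Municipal property tax: $9,754.80/yr
Hazard insurance: $899.88/yr
Total per year = $2,143.80 + $9,754.80 + $899.88 = $12,798.48
Monthly escrow = $12,798.48 / 12 = $1,066.54
Shortage per month = $523.32 / 12 = $43.61
New monthly escrow = $1,066.54 + $43.61 = $1,110.15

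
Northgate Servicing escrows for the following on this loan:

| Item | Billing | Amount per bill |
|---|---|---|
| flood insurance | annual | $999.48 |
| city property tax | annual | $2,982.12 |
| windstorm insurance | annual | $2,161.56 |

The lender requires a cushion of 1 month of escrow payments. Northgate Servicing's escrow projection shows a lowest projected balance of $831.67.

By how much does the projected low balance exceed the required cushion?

Flood insurance — $999.48 annually
City property tax — $2,982.12 annually
Windstorm insurance — $2,161.56 annually
Total per year = $6,143.16
Per month = $6,143.16 ÷ 12 = $511.93
Required reserve = 1 × $511.93 = $511.93
Excess over cushion: $831.67 − $511.93 = $319.74

$319.74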